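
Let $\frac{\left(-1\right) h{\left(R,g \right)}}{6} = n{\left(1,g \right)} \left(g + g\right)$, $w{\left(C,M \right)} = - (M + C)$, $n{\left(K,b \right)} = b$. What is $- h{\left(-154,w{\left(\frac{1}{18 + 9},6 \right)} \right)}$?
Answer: $\frac{106276}{243} \approx 437.35$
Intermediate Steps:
$w{\left(C,M \right)} = - C - M$ ($w{\left(C,M \right)} = - (C + M) = - C - M$)
$h{\left(R,g \right)} = - 12 g^{2}$ ($h{\left(R,g \right)} = - 6 g \left(g + g\right) = - 6 g 2 g = - 6 \cdot 2 g^{2} = - 12 g^{2}$)
$- h{\left(-154,w{\left(\frac{1}{18 + 9},6 \right)} \right)} = - \left(-12\right) \left(- \frac{1}{18 + 9} - 6\right)^{2} = - \left(-12\right) \left(- \frac{1}{27} - 6\right)^{2} = - \left(-12\right) \left(- \frac{163}{27}\right)^{2} = - \frac{\left(-12\right) 26569}{729} = \left(-1\right) \left(- \frac{106276}{243}\right) = \frac{106276}{243}$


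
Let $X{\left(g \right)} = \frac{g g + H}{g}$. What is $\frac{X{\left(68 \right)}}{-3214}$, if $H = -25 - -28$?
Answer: $- \frac{4627}{218552} \approx -0.021171$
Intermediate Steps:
$H = 3$ ($H = -25 + 28 = 3$)
$X{\left(g \right)} = \frac{3 + g^{2}}{g}$ ($X{\left(g \right)} = \frac{g g + 3}{g} = \frac{g^{2} + 3}{g} = \frac{3 + g^{2}}{g}$)
$\frac{X{\left(68 \right)}}{-3214} = \frac{68 + \frac{3}{68}}{-3214} = \left(68 + 3 \cdot \frac{1}{68}\right) \left(- \frac{1}{3214}\right) = \left(68 + \frac{3}{68}\right) \left(- \frac{1}{3214}\right) = \frac{4627}{68} \left(- \frac{1}{3214}\right) = - \frac{4627}{218552}$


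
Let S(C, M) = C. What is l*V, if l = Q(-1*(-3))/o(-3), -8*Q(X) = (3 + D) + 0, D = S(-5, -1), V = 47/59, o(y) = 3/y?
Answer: -47/236 ≈ -0.19915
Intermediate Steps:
V = 47/59 (V = 47*(1/59) = 47/59 ≈ 0.79661)
D = -5
Q(X) = ¼ (Q(X) = -((3 - 5) + 0)/8 = -(-2 + 0)/8 = -⅛*(-2) = ¼)
l = -¼ (l = 1/(4*((3/(-3)))) = 1/(4*((3*(-⅓)))) = (¼)/(-1) = (¼)*(-1) = -¼ ≈ -0.25000)
l*V = -¼*47/59 = -47/236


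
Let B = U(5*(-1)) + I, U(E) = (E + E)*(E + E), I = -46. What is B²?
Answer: 2916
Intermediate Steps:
U(E) = 4*E² (U(E) = (2*E)*(2*E) = 4*E²)
B = 54 (B = 4*(5*(-1))² - 46 = 4*(-5)² - 46 = 4*25 - 46 = 100 - 46 = 54)
B² = 54² = 2916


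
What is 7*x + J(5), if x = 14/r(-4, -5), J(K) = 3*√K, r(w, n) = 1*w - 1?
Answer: -98/5 + 3*√5 ≈ -12.892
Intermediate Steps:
r(w, n) = -1 + w (r(w, n) = w - 1 = -1 + w)
x = -14/5 (x = 14/(-1 - 4) = 14/(-5) = 14*(-⅕) = -14/5 ≈ -2.8000)
7*x + J(5) = 7*(-14/5) + 3*√5 = -98/5 + 3*√5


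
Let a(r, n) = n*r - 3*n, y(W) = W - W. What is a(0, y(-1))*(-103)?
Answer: 0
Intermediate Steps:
y(W) = 0
a(r, n) = -3*n + n*r
a(0, y(-1))*(-103) = (0*(-3 + 0))*(-103) = (0*(-3))*(-103) = 0*(-103) = 0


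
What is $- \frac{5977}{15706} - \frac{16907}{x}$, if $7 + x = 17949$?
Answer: $- \frac{93195169}{70449263} \approx -1.3229$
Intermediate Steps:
$x = 17942$ ($x = -7 + 17949 = 17942$)
$- \frac{5977}{15706} - \frac{16907}{x} = - \frac{5977}{15706} - \frac{16907}{17942} = - \frac{93195169}{70449263}$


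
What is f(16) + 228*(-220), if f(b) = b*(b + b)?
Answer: -49648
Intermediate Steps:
f(b) = 2*b² (f(b) = b*(2*b) = 2*b²)
f(16) + 228*(-220) = 2*16² + 228*(-220) = 2*256 - 50160 = 512 - 50160 = -49648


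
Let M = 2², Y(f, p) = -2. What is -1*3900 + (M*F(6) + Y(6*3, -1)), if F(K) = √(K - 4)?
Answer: -3902 + 4*√2 ≈ -3896.3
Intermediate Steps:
M = 4
F(K) = √(-4 + K)
-1*3900 + (M*F(6) + Y(6*3, -1)) = -1*3900 + (4*√(-4 + 6) - 2) = -3900 + (4*√2 - 2) = -3900 + (-2 + 4*√2) = -3902 + 4*√2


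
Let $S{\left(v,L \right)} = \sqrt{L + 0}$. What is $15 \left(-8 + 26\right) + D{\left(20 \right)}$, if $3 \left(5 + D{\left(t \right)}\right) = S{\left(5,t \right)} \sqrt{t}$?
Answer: $\frac{815}{3} \approx 271.67$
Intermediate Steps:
$S{\left(v,L \right)} = \sqrt{L}$
$D{\left(t \right)} = -5 + \frac{t}{3}$ ($D{\left(t \right)} = -5 + \frac{\sqrt{t} \sqrt{t}}{3} = -5 + \frac{t}{3}$)
$15 \left(-8 + 26\right) + D{\left(20 \right)} = 15 \left(-8 + 26\right) + \left(-5 + \frac{1}{3} \cdot 20\right) = 15 \cdot 18 + \left(-5 + \frac{20}{3}\right) = 270 + \frac{5}{3} = \frac{815}{3}$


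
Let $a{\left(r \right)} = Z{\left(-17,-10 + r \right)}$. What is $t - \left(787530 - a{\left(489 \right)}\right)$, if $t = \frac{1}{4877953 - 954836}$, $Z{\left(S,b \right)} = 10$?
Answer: $- \frac{3089533099839}{3923117} \approx -7.8752 \cdot 10^{5}$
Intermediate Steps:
$a{\left(r \right)} = 10$
$t = \frac{1}{3923117} \approx 2.549 \cdot 10^{-7}$
$t - \left(787530 - a{\left(489 \right)}\right) = \frac{1}{3923117} - \left(787530 - 10\right) = \frac{1}{3923117} - 787520 = - \frac{3089533099839}{3923117}$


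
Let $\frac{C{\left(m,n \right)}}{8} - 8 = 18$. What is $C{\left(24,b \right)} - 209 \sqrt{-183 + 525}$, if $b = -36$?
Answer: $208 - 627 \sqrt{38} \approx -3657.1$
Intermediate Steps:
$C{\left(m,n \right)} = 208$ ($C{\left(m,n \right)} = 64 + 8 \cdot 18 = 64 + 144 = 208$)
$C{\left(24,b \right)} - 209 \sqrt{-183 + 525} = 208 - 209 \sqrt{-183 + 525} = 208 - 209 \sqrt{342} = 208 - 209 \cdot 3 \sqrt{38} = 208 - 627 \sqrt{38}$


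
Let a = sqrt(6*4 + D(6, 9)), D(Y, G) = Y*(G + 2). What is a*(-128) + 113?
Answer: 113 - 384*sqrt(10) ≈ -1101.3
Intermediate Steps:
D(Y, G) = Y*(2 + G)
a = 3*sqrt(10) (a = sqrt(6*4 + 6*(2 + 9)) = sqrt(24 + 6*11) = sqrt(24 + 66) = sqrt(90) = 3*sqrt(10) ≈ 9.4868)
a*(-128) + 113 = (3*sqrt(10))*(-128) + 113 = -384*sqrt(10) + 113 = 113 - 384*sqrt(10)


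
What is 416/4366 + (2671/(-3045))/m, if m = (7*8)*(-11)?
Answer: 395980553/4094696760 ≈ 0.096706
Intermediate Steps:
m = -616 (m = 56*(-11) = -616)
416/4366 + (2671/(-3045))/m = 416/4366 + (2671/(-3045))/(-616) = 416*(1/4366) + (2671*(-1/3045))*(-1/616) = 208/2183 - 2671/3045*(-1/616) = 208/2183 + 2671/1875720 = 395980553/4094696760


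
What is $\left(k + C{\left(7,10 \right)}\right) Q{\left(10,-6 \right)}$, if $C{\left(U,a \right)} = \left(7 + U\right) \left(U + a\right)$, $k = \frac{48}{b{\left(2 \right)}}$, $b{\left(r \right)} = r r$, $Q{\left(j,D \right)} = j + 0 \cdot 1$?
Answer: $2500$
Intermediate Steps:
$Q{\left(j,D \right)} = j$ ($Q{\left(j,D \right)} = j + 0 = j$)
$b{\left(r \right)} = r^{2}$
$k = 12$ ($k = \frac{48}{2^{2}} = \frac{48}{4} = 48 \cdot \frac{1}{4} = 12$)
$\left(k + C{\left(7,10 \right)}\right) Q{\left(10,-6 \right)} = \left(12 + \left(7^{2} + 7 \cdot 7 + 7 \cdot 10 + 7 \cdot 10\right)\right) 10 = \left(12 + \left(49 + 49 + 70 + 70\right)\right) 10 = \left(12 + 238\right) 10 = 250 \cdot 10 = 2500$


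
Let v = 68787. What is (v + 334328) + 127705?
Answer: 530820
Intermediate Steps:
(v + 334328) + 127705 = (68787 + 334328) + 127705 = 403115 + 127705 = 530820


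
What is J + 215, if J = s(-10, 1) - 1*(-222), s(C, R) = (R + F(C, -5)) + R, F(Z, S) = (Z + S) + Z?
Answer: 414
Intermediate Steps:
F(Z, S) = S + 2*Z (F(Z, S) = (S + Z) + Z = S + 2*Z)
s(C, R) = -5 + 2*C + 2*R (s(C, R) = (R + (-5 + 2*C)) + R = (-5 + R + 2*C) + R = -5 + 2*C + 2*R)
J = 199 (J = (-5 + 2*(-10) + 2*1) - 1*(-222) = (-5 - 20 + 2) + 222 = -23 + 222 = 199)
J + 215 = 199 + 215 = 414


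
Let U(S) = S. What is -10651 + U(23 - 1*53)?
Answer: -10681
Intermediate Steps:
-10651 + U(23 - 1*53) = -10651 + (23 - 1*53) = -10651 + (23 - 53) = -10651 - 30 = -10681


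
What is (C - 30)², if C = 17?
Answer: 169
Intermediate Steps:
(C - 30)² = (17 - 30)² = (-13)² = 169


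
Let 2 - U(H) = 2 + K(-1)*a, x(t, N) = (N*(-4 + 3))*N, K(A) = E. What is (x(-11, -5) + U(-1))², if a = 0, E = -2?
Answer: 625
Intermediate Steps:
K(A) = -2
x(t, N) = -N² (x(t, N) = (N*(-1))*N = (-N)*N = -N²)
U(H) = 0 (U(H) = 2 - (2 - 2*0) = 2 - (2 + 0) = 2 - 1*2 = 2 - 2 = 0)
(x(-11, -5) + U(-1))² = (-1*(-5)² + 0)² = (-1*25 + 0)² = (-25 + 0)² = (-25)² = 625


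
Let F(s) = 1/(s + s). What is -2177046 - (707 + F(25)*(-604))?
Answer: -54443523/25 ≈ -2.1777e+6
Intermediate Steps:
F(s) = 1/(2*s)
-2177046 - (707 + F(25)*(-604)) = -2177046 - (707 + ((½)/25)*(-604)) = -2177046 - (707 + ((½)*(1/25))*(-604)) = -2177046 - (707 + (1/50)*(-604)) = -2177046 - (707 - 302/25) = -2177046 - 1*17373/25 = -2177046 - 17373/25 = -54443523/25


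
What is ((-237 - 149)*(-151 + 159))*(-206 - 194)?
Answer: 1235200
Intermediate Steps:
((-237 - 149)*(-151 + 159))*(-206 - 194) = -386*8*(-400) = -3088*(-400) = 1235200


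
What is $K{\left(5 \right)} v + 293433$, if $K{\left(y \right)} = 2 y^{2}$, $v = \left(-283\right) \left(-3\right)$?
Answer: $335883$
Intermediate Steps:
$v = 849$
$K{\left(5 \right)} v + 293433 = 2 \cdot 5^{2} \cdot 849 + 293433 = 2 \cdot 25 \cdot 849 + 293433 = 50 \cdot 849 + 293433 = 42450 + 293433 = 335883$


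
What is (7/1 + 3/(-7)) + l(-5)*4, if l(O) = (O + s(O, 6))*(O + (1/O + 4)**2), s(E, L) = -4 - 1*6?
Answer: -19594/35 ≈ -559.83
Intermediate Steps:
s(E, L) = -10 (s(E, L) = -4 - 6 = -10)
l(O) = (-10 + O)*(O + (4 + 1/O)**2) (l(O) = (O - 10)*(O + (1/O + 4)**2) = (-10 + O)*(O + (4 + 1/O)**2))
(7/1 + 3/(-7)) + l(-5)*4 = (7/1 + 3/(-7)) + (-152 + (-5)**2 - 79/(-5) - 10/(-5)**2 + 6*(-5))*4 = (7*1 + 3*(-1/7)) + (-152 + 25 - 79*(-1/5) - 10*1/25 - 30)*4 = (7 - 3/7) + (-152 + 25 + 79/5 - 2/5 - 30)*4 = 46/7 - 708/5*4 = 46/7 - 2832/5 = -19594/35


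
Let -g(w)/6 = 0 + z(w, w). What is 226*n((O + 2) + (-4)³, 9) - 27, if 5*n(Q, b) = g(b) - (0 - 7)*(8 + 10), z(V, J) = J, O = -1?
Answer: 16137/5 ≈ 3227.4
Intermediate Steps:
g(w) = -6*w (g(w) = -6*(0 + w) = -6*w)
n(Q, b) = 126/5 - 6*b/5 (n(Q, b) = (-6*b - (0 - 7)*(8 + 10))/5 = (-6*b - (-7)*18)/5 = (-6*b - 1*(-126))/5 = (-6*b + 126)/5 = (126 - 6*b)/5 = 126/5 - 6*b/5)
226*n((O + 2) + (-4)³, 9) - 27 = 226*(126/5 - 6/5*9) - 27 = 226*(126/5 - 54/5) - 27 = 226*(72/5) - 27 = 16272/5 - 27 = 16137/5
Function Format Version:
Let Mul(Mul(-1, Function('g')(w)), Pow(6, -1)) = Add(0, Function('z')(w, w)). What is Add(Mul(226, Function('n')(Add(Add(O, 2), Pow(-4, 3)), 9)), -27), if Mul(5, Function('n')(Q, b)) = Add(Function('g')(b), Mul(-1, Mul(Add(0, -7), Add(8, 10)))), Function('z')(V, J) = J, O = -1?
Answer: Rational(16137, 5) ≈ 3227.4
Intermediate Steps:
Function('g')(w) = Mul(-6, w) (Function('g')(w) = Mul(-6, Add(0, w)) = Mul(-6, w))
Function('n')(Q, b) = Add(Rational(126, 5), Mul(Rational(-6, 5), b)) (Function('n')(Q, b) = Mul(Rational(1, 5), Add(Mul(-6, b), Mul(-1, Mul(Add(0, -7), Add(8, 10))))) = Mul(Rational(1, 5), Add(Mul(-6, b), Mul(-1, Mul(-7, 18)))) = Mul(Rational(1, 5), Add(Mul(-6, b), Mul(-1, -126))) = Mul(Rational(1, 5), Add(Mul(-6, b), 126)) = Mul(Rational(1, 5), Add(126, Mul(-6, b))) = Add(Rational(126, 5), Mul(Rational(-6, 5), b)))
Add(Mul(226, Function('n')(Add(Add(O, 2), Pow(-4, 3)), 9)), -27) = Add(Mul(226, Add(Rational(126, 5), Mul(Rational(-6, 5), 9))), -27) = Add(Mul(226, Add(Rational(126, 5), Rational(-54, 5))), -27) = Add(Mul(226, Rational(72, 5)), -27) = Add(Rational(16272, 5), -27) = Rational(16137, 5)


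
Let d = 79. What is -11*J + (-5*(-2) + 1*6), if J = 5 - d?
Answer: 830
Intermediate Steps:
J = -74 (J = 5 - 1*79 = 5 - 79 = -74)
-11*J + (-5*(-2) + 1*6) = -11*(-74) + (-5*(-2) + 1*6) = 814 + (10 + 6) = 814 + 16 = 830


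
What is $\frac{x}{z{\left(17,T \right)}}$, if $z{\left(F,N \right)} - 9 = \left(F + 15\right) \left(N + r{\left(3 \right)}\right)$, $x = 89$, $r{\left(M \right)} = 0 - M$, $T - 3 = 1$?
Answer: $\frac{89}{41} \approx 2.1707$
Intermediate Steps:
$T = 4$ ($T = 3 + 1 = 4$)
$r{\left(M \right)} = - M$
$z{\left(F,N \right)} = 9 + \left(-3 + N\right) \left(15 + F\right)$ ($z{\left(F,N \right)} = 9 + \left(F + 15\right) \left(N - 3\right) = 9 + \left(15 + F\right) \left(N - 3\right) = 9 + \left(15 + F\right) \left(-3 + N\right) = 9 + \left(-3 + N\right) \left(15 + F\right)$)
$\frac{x}{z{\left(17,T \right)}} = \frac{89}{-36 - 51 + 15 \cdot 4 + 17 \cdot 4} = \frac{89}{-36 - 51 + 60 + 68} = \frac{89}{41}$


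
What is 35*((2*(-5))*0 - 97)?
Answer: -3395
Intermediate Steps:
35*((2*(-5))*0 - 97) = 35*(-10*0 - 97) = 35*(0 - 97) = 35*(-97) = -3395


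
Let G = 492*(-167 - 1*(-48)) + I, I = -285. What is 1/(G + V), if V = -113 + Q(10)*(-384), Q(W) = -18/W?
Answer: -5/291274 ≈ -1.7166e-5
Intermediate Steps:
G = -58833 (G = 492*(-167 - 1*(-48)) - 285 = 492*(-167 + 48) - 285 = 492*(-119) - 285 = -58548 - 285 = -58833)
V = 2891/5 (V = -113 - 18/10*(-384) = -113 - 18*1/10*(-384) = -113 - 9/5*(-384) = -113 + 3456/5 = 2891/5 ≈ 578.20)
1/(G + V) = 1/(-58833 + 2891/5) = 1/(-291274/5) = -5/291274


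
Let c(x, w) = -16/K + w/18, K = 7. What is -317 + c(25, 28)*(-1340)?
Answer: 41669/63 ≈ 661.41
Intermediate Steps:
c(x, w) = -16/7 + w/18
-317 + c(25, 28)*(-1340) = -317 + (-16/7 + (1/18)*28)*(-1340) = -317 + (-16/7 + 14/9)*(-1340) = -317 - 46/63*(-1340) = -317 + 61640/63 = 41669/63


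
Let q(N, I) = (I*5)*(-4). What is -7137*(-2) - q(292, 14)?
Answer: 14554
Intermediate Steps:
q(N, I) = -20*I (q(N, I) = (5*I)*(-4) = -20*I)
-7137*(-2) - q(292, 14) = -7137*(-2) - (-20)*14 = 14274 - 1*(-280) = 14274 + 280 = 14554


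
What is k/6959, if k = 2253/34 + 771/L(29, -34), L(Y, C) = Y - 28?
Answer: 28467/236606 ≈ 0.12031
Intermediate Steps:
L(Y, C) = -28 + Y
k = 28467/34 (k = 2253/34 + 771/(-28 + 29) = 2253*(1/34) + 771/1 = 2253/34 + 771*1 = 2253/34 + 771 = 28467/34 ≈ 837.26)
k/6959 = (28467/34)/6959 = (28467/34)*(1/6959) = 28467/236606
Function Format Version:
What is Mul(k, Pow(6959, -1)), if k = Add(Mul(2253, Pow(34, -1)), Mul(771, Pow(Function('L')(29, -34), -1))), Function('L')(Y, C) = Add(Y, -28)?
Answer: Rational(28467, 236606) ≈ 0.12031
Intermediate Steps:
Function('L')(Y, C) = Add(-28, Y)
k = Rational(28467, 34) (k = Add(Mul(2253, Pow(34, -1)), Mul(771, Pow(Add(-28, 29), -1))) = Add(Mul(2253, Rational(1, 34)), Mul(771, Pow(1, -1))) = Add(Rational(2253, 34), Mul(771, 1)) = Add(Rational(2253, 34), 771) = Rational(28467, 34) ≈ 837.26)
Mul(k, Pow(6959, -1)) = Mul(Rational(28467, 34), Pow(6959, -1)) = Mul(Rational(28467, 34), Rational(1, 6959)) = Rational(28467, 236606)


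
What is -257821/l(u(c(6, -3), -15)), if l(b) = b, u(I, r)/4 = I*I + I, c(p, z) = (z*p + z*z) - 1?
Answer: -257821/360 ≈ -716.17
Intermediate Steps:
c(p, z) = -1 + z² + p*z (c(p, z) = (p*z + z²) - 1 = (z² + p*z) - 1 = -1 + z² + p*z)
u(I, r) = 4*I + 4*I² (u(I, r) = 4*(I*I + I) = 4*(I² + I) = 4*(I + I²) = 4*I + 4*I²)
-257821/l(u(c(6, -3), -15)) = -257821*1/(4*(1 + (-1 + (-3)² + 6*(-3)))*(-1 + (-3)² + 6*(-3))) = -257821*1/(4*(1 + (-1 + 9 - 18))*(-1 + 9 - 18)) = -257821*(-1/(40*(1 - 10))) = -257821/(4*(-10)*(-9)) = -257821/360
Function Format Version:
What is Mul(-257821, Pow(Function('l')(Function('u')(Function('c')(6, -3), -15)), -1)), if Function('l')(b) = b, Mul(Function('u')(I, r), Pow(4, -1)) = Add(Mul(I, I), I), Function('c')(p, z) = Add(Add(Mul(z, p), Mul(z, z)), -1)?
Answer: Rational(-257821, 360) ≈ -716.17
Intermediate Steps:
Function('c')(p, z) = Add(-1, Pow(z, 2), Mul(p, z)) (Function('c')(p, z) = Add(Add(Mul(p, z), Pow(z, 2)), -1) = Add(Add(Pow(z, 2), Mul(p, z)), -1) = Add(-1, Pow(z, 2), Mul(p, z)))
Function('u')(I, r) = Add(Mul(4, I), Mul(4, Pow(I, 2))) (Function('u')(I, r) = Mul(4, Add(Mul(I, I), I)) = Mul(4, Add(Pow(I, 2), I)) = Mul(4, Add(I, Pow(I, 2))) = Add(Mul(4, I), Mul(4, Pow(I, 2))))
Mul(-257821, Pow(Function('l')(Function('u')(Function('c')(6, -3), -15)), -1)) = Mul(-257821, Pow(Mul(4, Add(-1, Pow(-3, 2), Mul(6, -3)), Add(1, Add(-1, Pow(-3, 2), Mul(6, -3)))), -1)) = Mul(-257821, Pow(Mul(4, Add(-1, 9, -18), Add(1, Add(-1, 9, -18))), -1)) = Mul(-257821, Pow(Mul(4, -10, Add(1, -10)), -1)) = Mul(-257821, Pow(Mul(4, -10, -9), -1)) = Mul(-257821, Pow(360, -1)) = Mul(-257821, Rational(1, 360)) = Rational(-257821, 360)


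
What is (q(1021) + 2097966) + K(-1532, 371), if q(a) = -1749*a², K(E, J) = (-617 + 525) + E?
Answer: -1821132967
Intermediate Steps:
K(E, J) = -92 + E
(q(1021) + 2097966) + K(-1532, 371) = (-1749*1021² + 2097966) + (-92 - 1532) = (-1749*1042441 + 2097966) - 1624 = (-1823229309 + 2097966) - 1624 = -1821131343 - 1624 = -1821132967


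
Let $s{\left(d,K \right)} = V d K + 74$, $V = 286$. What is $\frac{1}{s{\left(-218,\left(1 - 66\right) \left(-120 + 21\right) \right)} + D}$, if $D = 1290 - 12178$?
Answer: $- \frac{1}{401220194} \approx -2.4924 \cdot 10^{-9}$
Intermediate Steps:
$s{\left(d,K \right)} = 74 + 286 K d$ ($s{\left(d,K \right)} = 286 d K + 74 = 286 K d + 74 = 74 + 286 K d$)
$D = -10888$ ($D = 1290 - 12178 = -10888$)
$\frac{1}{s{\left(-218,\left(1 - 66\right) \left(-120 + 21\right) \right)} + D} = \frac{1}{\left(74 + 286 \left(1 - 66\right) \left(-120 + 21\right) \left(-218\right)\right) - 10888} = \frac{1}{\left(74 + 286 \left(\left(-65\right) \left(-99\right)\right) \left(-218\right)\right) - 10888} = \frac{1}{\left(74 + 286 \cdot 6435 \left(-218\right)\right) - 10888} = \frac{1}{\left(74 - 401209380\right) - 10888} = \frac{1}{-401209306 - 10888} = \frac{1}{-401220194} = - \frac{1}{401220194}$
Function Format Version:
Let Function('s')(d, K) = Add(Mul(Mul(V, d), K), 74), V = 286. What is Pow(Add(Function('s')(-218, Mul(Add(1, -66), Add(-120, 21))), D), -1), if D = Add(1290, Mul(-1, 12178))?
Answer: Rational(-1, 401220194) ≈ -2.4924e-9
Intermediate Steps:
Function('s')(d, K) = Add(74, Mul(286, K, d)) (Function('s')(d, K) = Add(Mul(Mul(286, d), K), 74) = Add(Mul(286, K, d), 74) = Add(74, Mul(286, K, d)))
D = -10888 (D = Add(1290, -12178) = -10888)
Pow(Add(Function('s')(-218, Mul(Add(1, -66), Add(-120, 21))), D), -1) = Pow(Add(Add(74, Mul(286, Mul(Add(1, -66), Add(-120, 21)), -218)), -10888), -1) = Pow(Add(Add(74, Mul(286, Mul(-65, -99), -218)), -10888), -1) = Pow(Add(Add(74, Mul(286, 6435, -218)), -10888), -1) = Pow(Add(Add(74, -401209380), -10888), -1) = Pow(Add(-401209306, -10888), -1) = Pow(-401220194, -1) = Rational(-1, 401220194)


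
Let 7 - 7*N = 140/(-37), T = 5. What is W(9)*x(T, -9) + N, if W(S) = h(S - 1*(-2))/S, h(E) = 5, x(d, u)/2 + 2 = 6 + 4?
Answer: 3473/333 ≈ 10.429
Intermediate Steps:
x(d, u) = 16 (x(d, u) = -4 + 2*(6 + 4) = -4 + 2*10 = -4 + 20 = 16)
N = 57/37 (N = 1 - 20/(-37) = 1 - 20*(-1)/37 = 1 - ⅐*(-140/37) = 1 + 20/37 = 57/37 ≈ 1.5405)
W(S) = 5/S
W(9)*x(T, -9) + N = (5/9)*16 + 57/37 = 80/9 + 57/37 = 3473/333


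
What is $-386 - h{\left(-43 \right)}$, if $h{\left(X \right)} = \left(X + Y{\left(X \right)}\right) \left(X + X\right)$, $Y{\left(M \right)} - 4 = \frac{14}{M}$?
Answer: $-3768$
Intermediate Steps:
$Y{\left(M \right)} = 4 + \frac{14}{M}$
$h{\left(X \right)} = 2 X \left(4 + X + \frac{14}{X}\right)$ ($h{\left(X \right)} = \left(X + \left(4 + \frac{14}{X}\right)\right) \left(X + X\right) = \left(4 + X + \frac{14}{X}\right) 2 X = 2 X \left(4 + X + \frac{14}{X}\right)$)
$-386 - h{\left(-43 \right)} = -386 - \left(28 + 2 \left(-43\right)^{2} + 8 \left(-43\right)\right) = -386 - \left(28 + 2 \cdot 1849 - 344\right) = -386 - \left(28 + 3698 - 344\right) = -386 - 3382 = -3768$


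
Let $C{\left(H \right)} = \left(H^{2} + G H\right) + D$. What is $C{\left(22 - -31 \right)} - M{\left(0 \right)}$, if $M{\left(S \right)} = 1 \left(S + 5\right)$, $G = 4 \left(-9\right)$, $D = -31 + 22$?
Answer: $887$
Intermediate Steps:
$D = -9$
$G = -36$
$C{\left(H \right)} = -9 + H^{2} - 36 H$ ($C{\left(H \right)} = \left(H^{2} - 36 H\right) - 9 = -9 + H^{2} - 36 H$)
$M{\left(S \right)} = 5 + S$ ($M{\left(S \right)} = 1 \left(5 + S\right) = 5 + S$)
$C{\left(22 - -31 \right)} - M{\left(0 \right)} = \left(-9 + \left(22 - -31\right)^{2} - 36 \left(22 - -31\right)\right) - \left(5 + 0\right) = \left(-9 + \left(22 + 31\right)^{2} - 36 \left(22 + 31\right)\right) - 5 = \left(-9 + 53^{2} - 1908\right) - 5 = \left(-9 + 2809 - 1908\right) - 5 = 892 - 5 = 887$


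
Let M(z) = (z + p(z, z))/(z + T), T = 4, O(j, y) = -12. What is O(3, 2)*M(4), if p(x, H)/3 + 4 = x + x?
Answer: -24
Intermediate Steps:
p(x, H) = -12 + 6*x (p(x, H) = -12 + 3*(x + x) = -12 + 3*(2*x) = -12 + 6*x)
M(z) = (-12 + 7*z)/(4 + z) (M(z) = (z + (-12 + 6*z))/(z + 4) = (-12 + 7*z)/(4 + z))
O(3, 2)*M(4) = -12*(-12 + 7*4)/(4 + 4) = -12*(-12 + 28)/8 = -3*16/2 = -12*2 = -24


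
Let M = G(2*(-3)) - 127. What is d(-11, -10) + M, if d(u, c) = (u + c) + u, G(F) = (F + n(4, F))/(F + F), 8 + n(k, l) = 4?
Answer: -949/6 ≈ -158.17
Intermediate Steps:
n(k, l) = -4 (n(k, l) = -8 + 4 = -4)
G(F) = (-4 + F)/(2*F) (G(F) = (F - 4)/(F + F) = (-4 + F)/((2*F)) = (-4 + F)*(1/(2*F)) = (-4 + F)/(2*F))
d(u, c) = c + 2*u (d(u, c) = (c + u) + u = c + 2*u)
M = -757/6 (M = (-4 + 2*(-3))/(2*((2*(-3)))) - 127 = (1/2)*(-4 - 6)/(-6) - 127 = (1/2)*(-1/6)*(-10) - 127 = 5/6 - 127 = -757/6 ≈ -126.17)
d(-11, -10) + M = (-10 + 2*(-11)) - 757/6 = (-10 - 22) - 757/6 = -32 - 757/6 = -949/6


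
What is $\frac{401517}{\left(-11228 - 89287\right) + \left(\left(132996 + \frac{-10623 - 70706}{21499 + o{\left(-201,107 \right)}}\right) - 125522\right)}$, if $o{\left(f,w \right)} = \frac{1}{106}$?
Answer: $- \frac{305005027905}{70679763523} \approx -4.3153$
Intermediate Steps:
$o{\left(f,w \right)} = \frac{1}{106}$
$\frac{401517}{\left(-11228 - 89287\right) + \left(\left(132996 + \frac{-10623 - 70706}{21499 + o{\left(-201,107 \right)}}\right) - 125522\right)} = \frac{401517}{\left(-11228 - 89287\right) - \left(-7474 - \frac{-10623 - 70706}{21499 + \frac{1}{106}}\right)} = \frac{401517}{-100515 - \left(-7474 + \frac{8620874}{2278895}\right)} = \frac{401517}{-100515 + \left(\left(132996 - \frac{8620874}{2278895}\right) - 125522\right)} = \frac{401517}{-100515 + \left(\frac{303075298546}{2278895} - 125522\right)} = \frac{401517}{-100515 + \frac{17023840356}{2278895}} = \frac{401517}{- \frac{212039290569}{2278895}} = 401517 \left(- \frac{2278895}{212039290569}\right) = - \frac{305005027905}{70679763523}$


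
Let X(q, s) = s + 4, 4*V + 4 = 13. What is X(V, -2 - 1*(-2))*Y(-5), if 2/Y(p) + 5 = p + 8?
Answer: -4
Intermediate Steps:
V = 9/4 (V = -1 + (¼)*13 = -1 + 13/4 = 9/4 ≈ 2.2500)
Y(p) = 2/(3 + p) (Y(p) = 2/(-5 + (p + 8)) = 2/(-5 + (8 + p)) = 2/(3 + p))
X(q, s) = 4 + s
X(V, -2 - 1*(-2))*Y(-5) = (4 + (-2 - 1*(-2)))*(2/(3 - 5)) = (4 + (-2 + 2))*(2/(-2)) = (4 + 0)*(2*(-½)) = 4*(-1) = -4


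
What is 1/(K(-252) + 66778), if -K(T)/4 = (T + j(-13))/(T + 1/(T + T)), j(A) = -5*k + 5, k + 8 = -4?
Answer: 127009/8481030010 ≈ 1.4976e-5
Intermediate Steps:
k = -12 (k = -8 - 4 = -12)
j(A) = 65 (j(A) = -5*(-12) + 5 = 60 + 5 = 65)
K(T) = -4*(65 + T)/(T + 1/(2*T)) (K(T) = -4*(T + 65)/(T + 1/(T + T)) = -4*(65 + T)/(T + 1/(2*T)))
1/(K(-252) + 66778) = 1/(-8*(-252)*(65 - 252)/(1 + 2*(-252)**2) + 66778) = 1/(-8*(-252)*(-187)/(1 + 2*63504) + 66778) = 1/(-8*(-252)*(-187)/(1 + 127008) + 66778) = 1/(-8*(-252)*(-187)/127009 + 66778) = 1/(-8*(-252)*1/127009*(-187) + 66778) = 1/(-376992/127009 + 66778) = 1/(8481030010/127009) = 127009/8481030010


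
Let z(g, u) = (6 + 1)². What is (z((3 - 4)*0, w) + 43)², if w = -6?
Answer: 8464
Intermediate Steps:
z(g, u) = 49 (z(g, u) = 7² = 49)
(z((3 - 4)*0, w) + 43)² = (49 + 43)² = 92² = 8464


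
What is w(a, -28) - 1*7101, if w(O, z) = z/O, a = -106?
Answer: -376339/53 ≈ -7100.7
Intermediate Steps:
w(a, -28) - 1*7101 = -28/(-106) - 1*7101 = -28*(-1/106) - 7101 = 14/53 - 7101 = -376339/53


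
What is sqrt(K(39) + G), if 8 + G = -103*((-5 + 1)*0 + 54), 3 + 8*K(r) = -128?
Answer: I*sqrt(89382)/4 ≈ 74.742*I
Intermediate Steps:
K(r) = -131/8 (K(r) = -3/8 + (1/8)*(-128) = -3/8 - 16 = -131/8)
G = -5570 (G = -8 - 103*((-5 + 1)*0 + 54) = -8 - 103*(-4*0 + 54) = -8 - 103*(0 + 54) = -8 - 103*54 = -8 - 5562 = -5570)
sqrt(K(39) + G) = sqrt(-131/8 - 5570) = sqrt(-44691/8) = I*sqrt(89382)/4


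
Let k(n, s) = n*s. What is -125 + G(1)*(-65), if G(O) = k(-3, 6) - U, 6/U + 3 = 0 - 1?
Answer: 1895/2 ≈ 947.50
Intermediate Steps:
U = -3/2 (U = 6/(-3 + (0 - 1)) = 6/(-3 - 1) = 6/(-4) = 6*(-1/4) = -3/2 ≈ -1.5000)
G(O) = -33/2 (G(O) = -3*6 - 1*(-3/2) = -18 + 3/2 = -33/2)
-125 + G(1)*(-65) = -125 - 33/2*(-65) = -125 + 2145/2 = 1895/2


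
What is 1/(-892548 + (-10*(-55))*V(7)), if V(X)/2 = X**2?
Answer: -1/838648 ≈ -1.1924e-6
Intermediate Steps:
V(X) = 2*X**2
1/(-892548 + (-10*(-55))*V(7)) = 1/(-892548 + (-10*(-55))*(2*7**2)) = 1/(-892548 + 550*(2*49)) = 1/(-892548 + 550*98) = 1/(-892548 + 53900) = 1/(-838648) = -1/838648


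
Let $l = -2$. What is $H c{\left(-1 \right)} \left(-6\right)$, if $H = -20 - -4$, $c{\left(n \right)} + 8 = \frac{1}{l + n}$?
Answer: $-800$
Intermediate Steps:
$c{\left(n \right)} = -8 + \frac{1}{-2 + n}$
$H = -16$ ($H = -20 + 4 = -16$)
$H c{\left(-1 \right)} \left(-6\right) = - 16 \frac{17 - -8}{-2 - 1} \left(-6\right) = - 16 \frac{17 + 8}{-3} \left(-6\right) = - 16 \left(\left(- \frac{1}{3}\right) 25\right) \left(-6\right) = \left(-16\right) \left(- \frac{25}{3}\right) \left(-6\right) = \frac{400}{3} \left(-6\right) = -800$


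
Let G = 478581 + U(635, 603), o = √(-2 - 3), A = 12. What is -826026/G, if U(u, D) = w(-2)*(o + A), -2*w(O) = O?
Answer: -197665130709/114525629827 + 413013*I*√5/114525629827 ≈ -1.7259 + 8.0639e-6*I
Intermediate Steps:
w(O) = -O/2
o = I*√5 (o = √(-5) = I*√5 ≈ 2.2361*I)
U(u, D) = 12 + I*√5 (U(u, D) = (-½*(-2))*(I*√5 + 12) = 1*(12 + I*√5) = 12 + I*√5)
G = 478593 + I*√5 (G = 478581 + (12 + I*√5) = 478593 + I*√5 ≈ 4.7859e+5 + 2.2361*I)
-826026/G = -826026/(478593 + I*√5)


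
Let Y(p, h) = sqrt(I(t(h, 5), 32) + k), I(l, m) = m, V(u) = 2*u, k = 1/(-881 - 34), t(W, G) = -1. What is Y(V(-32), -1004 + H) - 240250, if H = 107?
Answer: -240250 + sqrt(26790285)/915 ≈ -2.4024e+5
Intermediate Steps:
k = -1/915 (k = 1/(-915) = -1/915 ≈ -0.0010929)
Y(p, h) = sqrt(26790285)/915 (Y(p, h) = sqrt(32 - 1/915) = sqrt(29279/915) = sqrt(26790285)/915)
Y(V(-32), -1004 + H) - 240250 = sqrt(26790285)/915 - 240250 = -240250 + sqrt(26790285)/915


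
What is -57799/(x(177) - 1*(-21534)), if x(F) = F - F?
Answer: -57799/21534 ≈ -2.6841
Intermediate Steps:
x(F) = 0
-57799/(x(177) - 1*(-21534)) = -57799/(0 - 1*(-21534)) = -57799/(0 + 21534) = -57799/21534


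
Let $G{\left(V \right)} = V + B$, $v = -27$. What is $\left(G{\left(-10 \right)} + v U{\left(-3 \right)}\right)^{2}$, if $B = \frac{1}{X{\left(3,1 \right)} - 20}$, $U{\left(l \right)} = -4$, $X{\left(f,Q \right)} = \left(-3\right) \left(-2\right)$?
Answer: $\frac{1879641}{196} \approx 9590.0$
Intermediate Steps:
$X{\left(f,Q \right)} = 6$
$B = - \frac{1}{14}$ ($B = \frac{1}{6 - 20} = \frac{1}{-14} = - \frac{1}{14} \approx -0.071429$)
$G{\left(V \right)} = - \frac{1}{14} + V$ ($G{\left(V \right)} = V - \frac{1}{14} = - \frac{1}{14} + V$)
$\left(G{\left(-10 \right)} + v U{\left(-3 \right)}\right)^{2} = \left(\left(- \frac{1}{14} - 10\right) - -108\right)^{2} = \left(- \frac{141}{14} + 108\right)^{2} = \left(\frac{1371}{14}\right)^{2} = \frac{1879641}{196}$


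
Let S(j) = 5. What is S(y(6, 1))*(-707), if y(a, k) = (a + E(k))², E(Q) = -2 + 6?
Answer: -3535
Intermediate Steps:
E(Q) = 4
y(a, k) = (4 + a)² (y(a, k) = (a + 4)² = (4 + a)²)
S(y(6, 1))*(-707) = 5*(-707) = -3535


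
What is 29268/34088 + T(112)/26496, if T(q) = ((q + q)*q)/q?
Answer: 3059065/3528108 ≈ 0.86705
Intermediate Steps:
T(q) = 2*q (T(q) = ((2*q)*q)/q = (2*q²)/q = 2*q)
29268/34088 + T(112)/26496 = 29268/34088 + (2*112)/26496 = 29268*(1/34088) + 224*(1/26496) = 7317/8522 + 7/828 = 3059065/3528108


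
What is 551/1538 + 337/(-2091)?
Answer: 633835/3215958 ≈ 0.19709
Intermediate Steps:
551/1538 + 337/(-2091) = 551*(1/1538) + 337*(-1/2091) = 551/1538 - 337/2091 = 633835/3215958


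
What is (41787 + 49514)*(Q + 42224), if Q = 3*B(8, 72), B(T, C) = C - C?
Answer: 3855093424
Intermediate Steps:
B(T, C) = 0
Q = 0 (Q = 3*0 = 0)
(41787 + 49514)*(Q + 42224) = (41787 + 49514)*(0 + 42224) = 91301*42224 = 3855093424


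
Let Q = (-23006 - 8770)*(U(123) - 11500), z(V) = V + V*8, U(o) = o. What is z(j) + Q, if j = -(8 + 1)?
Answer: 361515471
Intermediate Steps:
j = -9 (j = -1*9 = -9)
z(V) = 9*V (z(V) = V + 8*V = 9*V)
Q = 361515552 (Q = (-23006 - 8770)*(123 - 11500) = -31776*(-11377) = 361515552)
z(j) + Q = 9*(-9) + 361515552 = -81 + 361515552 = 361515471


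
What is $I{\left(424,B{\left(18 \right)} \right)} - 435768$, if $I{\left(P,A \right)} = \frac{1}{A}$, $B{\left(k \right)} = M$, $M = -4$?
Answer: $- \frac{1743073}{4} \approx -4.3577 \cdot 10^{5}$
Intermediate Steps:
$B{\left(k \right)} = -4$
$I{\left(424,B{\left(18 \right)} \right)} - 435768 = \frac{1}{-4} - 435768 = - \frac{1}{4} - 435768 = - \frac{1743073}{4}$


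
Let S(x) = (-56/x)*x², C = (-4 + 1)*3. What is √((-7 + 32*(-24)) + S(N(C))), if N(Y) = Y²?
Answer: I*√5311 ≈ 72.877*I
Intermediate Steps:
C = -9 (C = -3*3 = -9)
S(x) = -56*x
√((-7 + 32*(-24)) + S(N(C))) = √((-7 + 32*(-24)) - 56*(-9)²) = √((-7 - 768) - 56*81) = √(-775 - 4536) = √(-5311) = I*√5311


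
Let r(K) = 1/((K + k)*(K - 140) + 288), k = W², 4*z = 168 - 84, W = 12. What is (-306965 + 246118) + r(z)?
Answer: -1177206910/19347 ≈ -60847.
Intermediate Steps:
z = 21 (z = (168 - 84)/4 = (¼)*84 = 21)
k = 144 (k = 12² = 144)
r(K) = 1/(288 + (-140 + K)*(144 + K)) (r(K) = 1/((K + 144)*(K - 140) + 288) = 1/((144 + K)*(-140 + K) + 288) = 1/((-140 + K)*(144 + K) + 288) = 1/(288 + (-140 + K)*(144 + K)))
(-306965 + 246118) + r(z) = (-306965 + 246118) + 1/(-19872 + 21² + 4*21) = -60847 + 1/(-19872 + 441 + 84) = -60847 + 1/(-19347) = -60847 - 1/19347 = -1177206910/19347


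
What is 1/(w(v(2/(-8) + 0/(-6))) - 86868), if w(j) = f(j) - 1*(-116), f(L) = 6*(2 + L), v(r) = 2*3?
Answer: -1/86704 ≈ -1.1533e-5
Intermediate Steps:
v(r) = 6
f(L) = 12 + 6*L
w(j) = 128 + 6*j (w(j) = (12 + 6*j) - 1*(-116) = (12 + 6*j) + 116 = 128 + 6*j)
1/(w(v(2/(-8) + 0/(-6))) - 86868) = 1/((128 + 6*6) - 86868) = 1/((128 + 36) - 86868) = 1/(164 - 86868) = 1/(-86704) = -1/86704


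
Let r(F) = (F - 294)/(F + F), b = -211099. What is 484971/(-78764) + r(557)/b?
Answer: -8146277118617/1323034273036 ≈ -6.1573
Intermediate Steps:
r(F) = (-294 + F)/(2*F) (r(F) = (-294 + F)/((2*F)) = (-294 + F)*(1/(2*F)) = (-294 + F)/(2*F))
484971/(-78764) + r(557)/b = 484971/(-78764) + ((½)*(-294 + 557)/557)/(-211099) = 484971*(-1/78764) + ((½)*(1/557)*263)*(-1/211099) = -484971/78764 + (263/1114)*(-1/211099) = -484971/78764 - 263/235164286 = -8146277118617/1323034273036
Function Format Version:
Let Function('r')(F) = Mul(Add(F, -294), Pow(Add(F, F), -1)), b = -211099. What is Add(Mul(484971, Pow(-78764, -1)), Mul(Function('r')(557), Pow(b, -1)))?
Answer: Rational(-8146277118617, 1323034273036) ≈ -6.1573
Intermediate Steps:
Function('r')(F) = Mul(Rational(1, 2), Pow(F, -1), Add(-294, F)) (Function('r')(F) = Mul(Add(-294, F), Pow(Mul(2, F), -1)) = Mul(Add(-294, F), Mul(Rational(1, 2), Pow(F, -1))) = Mul(Rational(1, 2), Pow(F, -1), Add(-294, F)))
Add(Mul(484971, Pow(-78764, -1)), Mul(Function('r')(557), Pow(b, -1))) = Add(Mul(484971, Pow(-78764, -1)), Mul(Mul(Rational(1, 2), Pow(557, -1), Add(-294, 557)), Pow(-211099, -1))) = Add(Mul(484971, Rational(-1, 78764)), Mul(Mul(Rational(1, 2), Rational(1, 557), 263), Rational(-1, 211099))) = Add(Rational(-484971, 78764), Mul(Rational(263, 1114), Rational(-1, 211099))) = Add(Rational(-484971, 78764), Rational(-263, 235164286)) = Rational(-8146277118617, 1323034273036)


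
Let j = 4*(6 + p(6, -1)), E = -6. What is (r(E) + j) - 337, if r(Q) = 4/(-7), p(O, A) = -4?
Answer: -2307/7 ≈ -329.57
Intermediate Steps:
r(Q) = -4/7 (r(Q) = 4*(-⅐) = -4/7)
j = 8 (j = 4*(6 - 4) = 4*2 = 8)
(r(E) + j) - 337 = (-4/7 + 8) - 337 = 52/7 - 337 = -2307/7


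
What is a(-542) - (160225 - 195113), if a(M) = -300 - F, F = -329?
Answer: 34917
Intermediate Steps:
a(M) = 29 (a(M) = -300 - 1*(-329) = -300 + 329 = 29)
a(-542) - (160225 - 195113) = 29 - (160225 - 195113) = 29 - 1*(-34888) = 29 + 34888 = 34917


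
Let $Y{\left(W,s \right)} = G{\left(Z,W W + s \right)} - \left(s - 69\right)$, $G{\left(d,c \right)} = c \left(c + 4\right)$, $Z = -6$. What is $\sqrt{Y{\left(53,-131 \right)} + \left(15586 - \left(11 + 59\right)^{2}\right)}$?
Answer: $\sqrt{7193282} \approx 2682.0$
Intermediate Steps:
$G{\left(d,c \right)} = c \left(4 + c\right)$
$Y{\left(W,s \right)} = 69 - s + \left(s + W^{2}\right) \left(4 + s + W^{2}\right)$ ($Y{\left(W,s \right)} = \left(W W + s\right) \left(4 + \left(W W + s\right)\right) - \left(s - 69\right) = \left(W^{2} + s\right) \left(4 + \left(W^{2} + s\right)\right) - \left(-69 + s\right) = \left(s + W^{2}\right) \left(4 + \left(s + W^{2}\right)\right) - \left(-69 + s\right) = \left(s + W^{2}\right) \left(4 + s + W^{2}\right) - \left(-69 + s\right) = 69 - s + \left(s + W^{2}\right) \left(4 + s + W^{2}\right)$)
$\sqrt{Y{\left(53,-131 \right)} + \left(15586 - \left(11 + 59\right)^{2}\right)} = \sqrt{\left(69 - -131 + \left(-131 + 53^{2}\right) \left(4 - 131 + 53^{2}\right)\right) + \left(15586 - \left(11 + 59\right)^{2}\right)} = \sqrt{\left(69 + 131 + \left(-131 + 2809\right) \left(4 - 131 + 2809\right)\right) + \left(15586 - 70^{2}\right)} = \sqrt{\left(69 + 131 + 2678 \cdot 2682\right) + \left(15586 - 4900\right)} = \sqrt{\left(69 + 131 + 7182396\right) + \left(15586 - 4900\right)} = \sqrt{7182596 + 10686} = \sqrt{7193282}$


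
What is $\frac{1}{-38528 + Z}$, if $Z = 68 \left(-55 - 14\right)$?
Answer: $- \frac{1}{43220} \approx -2.3137 \cdot 10^{-5}$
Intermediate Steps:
$Z = -4692$ ($Z = 68 \left(-69\right) = -4692$)
$\frac{1}{-38528 + Z} = \frac{1}{-38528 - 4692} = \frac{1}{-43220} = - \frac{1}{43220}$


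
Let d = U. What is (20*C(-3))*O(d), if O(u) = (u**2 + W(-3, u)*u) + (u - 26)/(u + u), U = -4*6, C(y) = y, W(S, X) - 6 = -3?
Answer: -60605/2 ≈ -30303.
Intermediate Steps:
W(S, X) = 3 (W(S, X) = 6 - 3 = 3)
U = -24
d = -24
O(u) = u**2 + 3*u + (-26 + u)/(2*u) (O(u) = (u**2 + 3*u) + (u - 26)/(u + u) = (u**2 + 3*u) + (-26 + u)/((2*u)) = (u**2 + 3*u) + (-26 + u)*(1/(2*u)) = (u**2 + 3*u) + (-26 + u)/(2*u) = u**2 + 3*u + (-26 + u)/(2*u))
(20*C(-3))*O(d) = (20*(-3))*(1/2 + (-24)**2 - 13/(-24) + 3*(-24)) = -60*(1/2 + 576 - 13*(-1/24) - 72) = -60*(1/2 + 576 + 13/24 - 72) = -60*12121/24 = -60605/2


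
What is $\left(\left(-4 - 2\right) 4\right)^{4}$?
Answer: $331776$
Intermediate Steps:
$\left(\left(-4 - 2\right) 4\right)^{4} = \left(\left(-6\right) 4\right)^{4} = \left(-24\right)^{4} = 331776$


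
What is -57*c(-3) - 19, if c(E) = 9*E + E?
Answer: 1691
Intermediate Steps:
c(E) = 10*E
-57*c(-3) - 19 = -570*(-3) - 19 = -57*(-30) - 19 = 1710 - 19 = 1691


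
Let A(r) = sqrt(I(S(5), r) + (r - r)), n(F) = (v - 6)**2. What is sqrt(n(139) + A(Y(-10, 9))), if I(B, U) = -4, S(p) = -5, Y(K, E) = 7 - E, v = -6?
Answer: sqrt(144 + 2*I) ≈ 12.0 + 0.08333*I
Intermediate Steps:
n(F) = 144 (n(F) = (-6 - 6)**2 = (-12)**2 = 144)
A(r) = 2*I (A(r) = sqrt(-4 + (r - r)) = sqrt(-4 + 0) = sqrt(-4) = 2*I)
sqrt(n(139) + A(Y(-10, 9))) = sqrt(144 + 2*I)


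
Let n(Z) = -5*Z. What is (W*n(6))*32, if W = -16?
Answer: 15360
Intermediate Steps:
(W*n(6))*32 = -(-80)*6*32 = -16*(-30)*32 = 480*32 = 15360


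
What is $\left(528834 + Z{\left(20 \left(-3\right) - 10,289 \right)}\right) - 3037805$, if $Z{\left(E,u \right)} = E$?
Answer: $-2509041$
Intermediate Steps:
$\left(528834 + Z{\left(20 \left(-3\right) - 10,289 \right)}\right) - 3037805 = \left(528834 + \left(20 \left(-3\right) - 10\right)\right) - 3037805 = \left(528834 - 70\right) - 3037805 = 528764 - 3037805 = -2509041$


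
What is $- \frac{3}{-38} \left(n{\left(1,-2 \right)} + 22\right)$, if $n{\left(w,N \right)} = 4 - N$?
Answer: $\frac{42}{19} \approx 2.2105$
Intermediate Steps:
$- \frac{3}{-38} \left(n{\left(1,-2 \right)} + 22\right) = - \frac{3}{-38} \left(\left(4 - -2\right) + 22\right) = \left(-3\right) \left(- \frac{1}{38}\right) \left(\left(4 + 2\right) + 22\right) = \frac{3 \left(6 + 22\right)}{38} = \frac{3}{38} \cdot 28 = \frac{42}{19}$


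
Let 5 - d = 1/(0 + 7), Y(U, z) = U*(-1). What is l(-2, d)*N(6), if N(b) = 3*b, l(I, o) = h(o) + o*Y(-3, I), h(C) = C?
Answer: 2448/7 ≈ 349.71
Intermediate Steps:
Y(U, z) = -U
d = 34/7 (d = 5 - 1/(0 + 7) = 5 - 1/7 = 5 - 1*⅐ = 5 - ⅐ = 34/7 ≈ 4.8571)
l(I, o) = 4*o (l(I, o) = o + o*(-1*(-3)) = o + o*3 = o + 3*o = 4*o)
l(-2, d)*N(6) = (4*(34/7))*(3*6) = (136/7)*18 = 2448/7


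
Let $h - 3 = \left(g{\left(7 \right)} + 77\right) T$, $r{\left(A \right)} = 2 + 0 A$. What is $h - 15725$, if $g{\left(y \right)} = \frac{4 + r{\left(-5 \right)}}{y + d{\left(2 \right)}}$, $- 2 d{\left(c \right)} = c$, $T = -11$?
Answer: $-16580$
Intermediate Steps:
$d{\left(c \right)} = - \frac{c}{2}$
$r{\left(A \right)} = 2$ ($r{\left(A \right)} = 2 + 0 = 2$)
$g{\left(y \right)} = \frac{6}{-1 + y}$ ($g{\left(y \right)} = \frac{4 + 2}{y - 1} = \frac{6}{y - 1} = \frac{6}{-1 + y}$)
$h = -855$ ($h = 3 + \left(\frac{6}{-1 + 7} + 77\right) \left(-11\right) = 3 + \left(\frac{6}{6} + 77\right) \left(-11\right) = 3 + \left(6 \cdot \frac{1}{6} + 77\right) \left(-11\right) = 3 + \left(1 + 77\right) \left(-11\right) = 3 + 78 \left(-11\right) = 3 - 858 = -855$)
$h - 15725 = -855 - 15725 = -16580$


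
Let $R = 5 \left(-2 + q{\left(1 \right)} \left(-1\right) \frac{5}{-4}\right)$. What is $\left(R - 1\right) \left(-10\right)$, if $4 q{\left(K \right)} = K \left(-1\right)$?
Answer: $\frac{1005}{8} \approx 125.63$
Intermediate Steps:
$q{\left(K \right)} = - \frac{K}{4}$ ($q{\left(K \right)} = \frac{K \left(-1\right)}{4} = \frac{\left(-1\right) K}{4} = - \frac{K}{4}$)
$R = - \frac{185}{16}$ ($R = 5 \left(-2 + \left(- \frac{1}{4}\right) 1 \left(-1\right) \frac{5}{-4}\right) = 5 \left(-2 + \left(- \frac{1}{4}\right) \left(-1\right) 5 \left(- \frac{1}{4}\right)\right) = 5 \left(-2 + \frac{1}{4} \left(- \frac{5}{4}\right)\right) = 5 \left(-2 - \frac{5}{16}\right) = 5 \left(- \frac{37}{16}\right) = - \frac{185}{16} \approx -11.563$)
$\left(R - 1\right) \left(-10\right) = \left(- \frac{185}{16} - 1\right) \left(-10\right) = \left(- \frac{201}{16}\right) \left(-10\right) = \frac{1005}{8}$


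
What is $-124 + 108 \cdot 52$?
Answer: $5492$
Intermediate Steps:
$-124 + 108 \cdot 52 = -124 + 5616 = 5492$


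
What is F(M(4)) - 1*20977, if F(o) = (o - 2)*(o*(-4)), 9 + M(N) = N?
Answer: -21117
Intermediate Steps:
M(N) = -9 + N
F(o) = -4*o*(-2 + o) (F(o) = (-2 + o)*(-4*o) = -4*o*(-2 + o))
F(M(4)) - 1*20977 = 4*(-9 + 4)*(2 - (-9 + 4)) - 1*20977 = 4*(-5)*(2 - 1*(-5)) - 20977 = 4*(-5)*(2 + 5) - 20977 = 4*(-5)*7 - 20977 = -140 - 20977 = -21117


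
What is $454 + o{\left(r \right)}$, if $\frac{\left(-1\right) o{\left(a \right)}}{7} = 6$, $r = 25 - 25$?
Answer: $412$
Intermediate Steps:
$r = 0$ ($r = 25 - 25 = 0$)
$o{\left(a \right)} = -42$ ($o{\left(a \right)} = \left(-7\right) 6 = -42$)
$454 + o{\left(r \right)} = 454 - 42 = 412$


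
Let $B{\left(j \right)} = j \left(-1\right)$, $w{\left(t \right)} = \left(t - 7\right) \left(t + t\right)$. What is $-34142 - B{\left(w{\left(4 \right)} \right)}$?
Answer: $-34166$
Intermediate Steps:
$w{\left(t \right)} = 2 t \left(-7 + t\right)$ ($w{\left(t \right)} = \left(-7 + t\right) 2 t = 2 t \left(-7 + t\right)$)
$B{\left(j \right)} = - j$
$-34142 - B{\left(w{\left(4 \right)} \right)} = -34142 - - 2 \cdot 4 \left(-7 + 4\right) = -34142 - - 2 \cdot 4 \left(-3\right) = -34142 - \left(-1\right) \left(-24\right) = -34142 - 24 = -34166$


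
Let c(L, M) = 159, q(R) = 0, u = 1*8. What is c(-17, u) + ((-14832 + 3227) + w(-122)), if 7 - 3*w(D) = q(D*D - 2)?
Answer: -34331/3 ≈ -11444.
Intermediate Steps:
u = 8
w(D) = 7/3 (w(D) = 7/3 - 1/3*0 = 7/3 + 0 = 7/3)
c(-17, u) + ((-14832 + 3227) + w(-122)) = 159 + ((-14832 + 3227) + 7/3) = 159 + (-11605 + 7/3) = 159 - 34808/3 = -34331/3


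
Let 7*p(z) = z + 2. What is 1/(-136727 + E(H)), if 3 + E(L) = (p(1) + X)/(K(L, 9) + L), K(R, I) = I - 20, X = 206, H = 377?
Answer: -2562/350300815 ≈ -7.3137e-6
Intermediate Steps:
p(z) = 2/7 + z/7 (p(z) = (z + 2)/7 = (2 + z)/7 = 2/7 + z/7)
K(R, I) = -20 + I
E(L) = -3 + 1445/(7*(-11 + L)) (E(L) = -3 + ((2/7 + (⅐)*1) + 206)/((-20 + 9) + L) = -3 + ((2/7 + ⅐) + 206)/(-11 + L) = -3 + (3/7 + 206)/(-11 + L) = -3 + 1445/(7*(-11 + L)))
1/(-136727 + E(H)) = 1/(-136727 + (1676 - 21*377)/(7*(-11 + 377))) = 1/(-136727 + (⅐)*(1676 - 7917)/366) = 1/(-136727 + (⅐)*(1/366)*(-6241)) = 1/(-136727 - 6241/2562) = 1/(-350300815/2562) = -2562/350300815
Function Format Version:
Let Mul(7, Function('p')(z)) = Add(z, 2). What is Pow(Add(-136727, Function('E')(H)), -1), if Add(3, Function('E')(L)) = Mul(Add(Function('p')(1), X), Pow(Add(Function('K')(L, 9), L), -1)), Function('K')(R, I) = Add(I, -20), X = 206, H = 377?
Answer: Rational(-2562, 350300815) ≈ -7.3137e-6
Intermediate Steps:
Function('p')(z) = Add(Rational(2, 7), Mul(Rational(1, 7), z)) (Function('p')(z) = Mul(Rational(1, 7), Add(z, 2)) = Mul(Rational(1, 7), Add(2, z)) = Add(Rational(2, 7), Mul(Rational(1, 7), z)))
Function('K')(R, I) = Add(-20, I)
Function('E')(L) = Add(-3, Mul(Rational(1445, 7), Pow(Add(-11, L), -1))) (Function('E')(L) = Add(-3, Mul(Add(Add(Rational(2, 7), Mul(Rational(1, 7), 1)), 206), Pow(Add(Add(-20, 9), L), -1))) = Add(-3, Mul(Add(Add(Rational(2, 7), Rational(1, 7)), 206), Pow(Add(-11, L), -1))) = Add(-3, Mul(Add(Rational(3, 7), 206), Pow(Add(-11, L), -1))) = Add(-3, Mul(Rational(1445, 7), Pow(Add(-11, L), -1))))
Pow(Add(-136727, Function('E')(H)), -1) = Pow(Add(-136727, Mul(Rational(1, 7), Pow(Add(-11, 377), -1), Add(1676, Mul(-21, 377)))), -1) = Pow(Add(-136727, Mul(Rational(1, 7), Pow(366, -1), Add(1676, -7917))), -1) = Pow(Add(-136727, Mul(Rational(1, 7), Rational(1, 366), -6241)), -1) = Pow(Add(-136727, Rational(-6241, 2562)), -1) = Pow(Rational(-350300815, 2562), -1) = Rational(-2562, 350300815)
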